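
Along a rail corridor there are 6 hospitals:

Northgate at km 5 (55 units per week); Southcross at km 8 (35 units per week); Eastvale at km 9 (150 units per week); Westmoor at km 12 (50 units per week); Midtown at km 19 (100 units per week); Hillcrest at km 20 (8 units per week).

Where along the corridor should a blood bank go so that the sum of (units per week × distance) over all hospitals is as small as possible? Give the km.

For a sum of weighted absolute distances on a line, the optimum is the weighted median (not the mean). Total weight W = 398; half-weight = 199.
Sort by position and accumulate weight:
  km 5 (Northgate, w=55) → cum 55
  km 8 (Southcross, w=35) → cum 90
  km 9 (Eastvale, w=150) → cum 240  ≥ 199 → median here
  km 12 (Westmoor, w=50) → cum 290
  km 19 (Midtown, w=100) → cum 390
  km 20 (Hillcrest, w=8) → cum 398
Optimal location: km 9.

x = 9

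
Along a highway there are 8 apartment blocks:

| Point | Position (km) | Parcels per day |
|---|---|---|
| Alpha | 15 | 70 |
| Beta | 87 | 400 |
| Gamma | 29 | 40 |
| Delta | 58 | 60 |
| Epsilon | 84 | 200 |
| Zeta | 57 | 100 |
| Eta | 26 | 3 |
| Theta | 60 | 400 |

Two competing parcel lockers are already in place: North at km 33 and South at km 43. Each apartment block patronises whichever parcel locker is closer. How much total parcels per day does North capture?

113

The indifferent point is the midpoint (33+43)/2 = 38; apartment blocks left of it (closer to North at 33) go to North, those right go to South.
  Alpha at 15 (w=70) → North
  Eta at 26 (w=3) → North
  Gamma at 29 (w=40) → North
  Zeta at 57 (w=100) → South
  Delta at 58 (w=60) → South
  Theta at 60 (w=400) → South
  Epsilon at 84 (w=200) → South
  Beta at 87 (w=400) → South
North captures 113; South captures 1160.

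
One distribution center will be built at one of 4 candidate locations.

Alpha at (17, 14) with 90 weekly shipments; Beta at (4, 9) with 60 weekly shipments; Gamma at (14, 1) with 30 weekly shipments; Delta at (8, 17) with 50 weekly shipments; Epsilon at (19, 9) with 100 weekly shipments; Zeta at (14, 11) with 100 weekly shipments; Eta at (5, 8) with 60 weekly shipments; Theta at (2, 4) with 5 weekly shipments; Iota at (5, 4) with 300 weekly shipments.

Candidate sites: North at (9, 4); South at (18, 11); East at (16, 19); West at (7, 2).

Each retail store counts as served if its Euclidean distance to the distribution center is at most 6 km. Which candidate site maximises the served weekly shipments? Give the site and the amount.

Coverage radius r = 6 km; a point is covered iff (Δx)²+(Δy)² ≤ 6² = 36.
  North (9, 4): covers {Gamma, Eta, Iota} → 390
  South (18, 11): covers {Alpha, Epsilon, Zeta} → 290
  East (16, 19): covers {Alpha} → 90
  West (7, 2): covers {Theta, Iota} → 305
Maximum coverage at North: 390 weekly shipments.

North, covering 390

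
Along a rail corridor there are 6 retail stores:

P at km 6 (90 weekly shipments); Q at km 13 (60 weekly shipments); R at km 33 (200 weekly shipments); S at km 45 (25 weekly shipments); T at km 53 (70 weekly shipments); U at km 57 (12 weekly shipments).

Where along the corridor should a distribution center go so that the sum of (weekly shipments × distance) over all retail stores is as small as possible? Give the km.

x = 33

For a sum of weighted absolute distances on a line, the optimum is the weighted median (not the mean). Total weight W = 457; half-weight = 228.5.
Sort by position and accumulate weight:
  km 6 (P, w=90) → cum 90
  km 13 (Q, w=60) → cum 150
  km 33 (R, w=200) → cum 350  ≥ 228.5 → median here
  km 45 (S, w=25) → cum 375
  km 53 (T, w=70) → cum 445
  km 57 (U, w=12) → cum 457
Optimal location: km 33.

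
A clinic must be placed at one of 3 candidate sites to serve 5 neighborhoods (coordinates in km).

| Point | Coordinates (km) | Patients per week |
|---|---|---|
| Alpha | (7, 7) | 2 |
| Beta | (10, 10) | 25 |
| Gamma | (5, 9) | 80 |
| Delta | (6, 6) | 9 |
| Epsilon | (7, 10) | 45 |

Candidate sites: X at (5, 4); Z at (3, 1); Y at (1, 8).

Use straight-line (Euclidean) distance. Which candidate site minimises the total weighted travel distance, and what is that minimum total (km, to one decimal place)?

Total weighted distance at each candidate:
  X (5, 4): total = 907.2
  Z (3, 1): total = 1454.8
  Y (1, 8): total = 905.6
Minimum is at Y with total 905.6 km.

Y, total 905.6 km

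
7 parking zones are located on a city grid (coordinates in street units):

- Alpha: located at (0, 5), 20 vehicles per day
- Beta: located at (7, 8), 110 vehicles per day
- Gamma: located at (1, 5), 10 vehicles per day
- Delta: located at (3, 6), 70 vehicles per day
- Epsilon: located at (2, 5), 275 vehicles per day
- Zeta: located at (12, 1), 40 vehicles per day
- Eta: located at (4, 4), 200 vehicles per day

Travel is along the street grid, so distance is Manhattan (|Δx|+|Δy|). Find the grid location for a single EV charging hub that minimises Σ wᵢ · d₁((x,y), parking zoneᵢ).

(3, 5)

Manhattan distance separates: Σwᵢ(|x−xᵢ|+|y−yᵢ|) = Σwᵢ|x−xᵢ| + Σwᵢ|y−yᵢ|, so x and y are optimised independently as 1-D weighted medians.
Total weight W = 725; half = 362.5.
x-coordinate, sorted with cumulative weight:
  x=0 (Alpha, w=20) cum 20
  x=1 (Gamma, w=10) cum 30
  x=2 (Epsilon, w=275) cum 305
  x=3 (Delta, w=70) cum 375  ← median
  x=4 (Eta, w=200) cum 575
  x=7 (Beta, w=110) cum 685
  x=12 (Zeta, w=40) cum 725
⇒ x* = 3
y-coordinate, sorted with cumulative weight:
  y=1 (Zeta, w=40) cum 40
  y=4 (Eta, w=200) cum 240
  y=5 (Alpha, w=20) cum 260
  y=5 (Gamma, w=10) cum 270
  y=5 (Epsilon, w=275) cum 545  ← median
  y=6 (Delta, w=70) cum 615
  y=8 (Beta, w=110) cum 725
⇒ y* = 5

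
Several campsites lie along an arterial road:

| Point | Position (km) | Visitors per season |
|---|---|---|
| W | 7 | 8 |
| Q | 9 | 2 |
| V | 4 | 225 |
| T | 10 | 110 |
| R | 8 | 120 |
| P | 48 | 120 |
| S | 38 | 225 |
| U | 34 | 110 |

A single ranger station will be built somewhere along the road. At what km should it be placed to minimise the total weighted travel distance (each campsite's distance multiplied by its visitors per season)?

x = 10

For a sum of weighted absolute distances on a line, the optimum is the weighted median (not the mean). Total weight W = 920; half-weight = 460.
Sort by position and accumulate weight:
  km 4 (V, w=225) → cum 225
  km 7 (W, w=8) → cum 233
  km 8 (R, w=120) → cum 353
  km 9 (Q, w=2) → cum 355
  km 10 (T, w=110) → cum 465  ≥ 460 → median here
  km 34 (U, w=110) → cum 575
  km 38 (S, w=225) → cum 800
  km 48 (P, w=120) → cum 920
Optimal location: km 10.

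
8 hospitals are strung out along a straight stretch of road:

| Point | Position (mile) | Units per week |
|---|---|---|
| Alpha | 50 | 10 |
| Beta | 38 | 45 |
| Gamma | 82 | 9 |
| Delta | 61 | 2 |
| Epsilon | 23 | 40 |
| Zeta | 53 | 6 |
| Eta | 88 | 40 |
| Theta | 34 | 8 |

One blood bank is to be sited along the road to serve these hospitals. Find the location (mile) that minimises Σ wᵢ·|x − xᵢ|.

For a sum of weighted absolute distances on a line, the optimum is the weighted median (not the mean). Total weight W = 160; half-weight = 80.
Sort by position and accumulate weight:
  mile 23 (Epsilon, w=40) → cum 40
  mile 34 (Theta, w=8) → cum 48
  mile 38 (Beta, w=45) → cum 93  ≥ 80 → median here
  mile 50 (Alpha, w=10) → cum 103
  mile 53 (Zeta, w=6) → cum 109
  mile 61 (Delta, w=2) → cum 111
  mile 82 (Gamma, w=9) → cum 120
  mile 88 (Eta, w=40) → cum 160
Optimal location: mile 38.

x = 38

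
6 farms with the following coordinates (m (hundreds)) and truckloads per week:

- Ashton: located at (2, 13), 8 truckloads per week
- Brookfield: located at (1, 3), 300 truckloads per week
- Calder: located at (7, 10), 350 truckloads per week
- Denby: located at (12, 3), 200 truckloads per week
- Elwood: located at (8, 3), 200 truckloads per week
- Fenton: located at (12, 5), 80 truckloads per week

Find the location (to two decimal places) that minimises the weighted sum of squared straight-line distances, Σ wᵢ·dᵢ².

The minimiser of Σwᵢ‖p−pᵢ‖² is the weighted centroid p* = (Σwᵢpᵢ)/(Σwᵢ).
Σwᵢ = 1138.
Σwᵢxᵢ = 8·2 + 300·1 + 350·7 + 200·12 + 200·8 + 80·12 = 7726.
Σwᵢyᵢ = 8·13 + 300·3 + 350·10 + 200·3 + 200·3 + 80·5 = 6104.
x* = 7726/1138 = 6.79, y* = 6104/1138 = 5.36.

(6.79, 5.36)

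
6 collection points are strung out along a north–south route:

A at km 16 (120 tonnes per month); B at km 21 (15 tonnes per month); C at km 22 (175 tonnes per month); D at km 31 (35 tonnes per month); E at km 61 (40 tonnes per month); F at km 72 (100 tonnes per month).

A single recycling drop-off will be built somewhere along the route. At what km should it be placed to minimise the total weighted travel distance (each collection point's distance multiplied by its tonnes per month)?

x = 22

For a sum of weighted absolute distances on a line, the optimum is the weighted median (not the mean). Total weight W = 485; half-weight = 242.5.
Sort by position and accumulate weight:
  km 16 (A, w=120) → cum 120
  km 21 (B, w=15) → cum 135
  km 22 (C, w=175) → cum 310  ≥ 242.5 → median here
  km 31 (D, w=35) → cum 345
  km 61 (E, w=40) → cum 385
  km 72 (F, w=100) → cum 485
Optimal location: km 22.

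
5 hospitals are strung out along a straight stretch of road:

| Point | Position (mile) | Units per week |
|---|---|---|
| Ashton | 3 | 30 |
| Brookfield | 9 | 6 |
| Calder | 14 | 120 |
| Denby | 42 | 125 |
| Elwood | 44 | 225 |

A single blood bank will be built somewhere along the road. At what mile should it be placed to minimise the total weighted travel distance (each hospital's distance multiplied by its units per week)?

For a sum of weighted absolute distances on a line, the optimum is the weighted median (not the mean). Total weight W = 506; half-weight = 253.
Sort by position and accumulate weight:
  mile 3 (Ashton, w=30) → cum 30
  mile 9 (Brookfield, w=6) → cum 36
  mile 14 (Calder, w=120) → cum 156
  mile 42 (Denby, w=125) → cum 281  ≥ 253 → median here
  mile 44 (Elwood, w=225) → cum 506
Optimal location: mile 42.

x = 42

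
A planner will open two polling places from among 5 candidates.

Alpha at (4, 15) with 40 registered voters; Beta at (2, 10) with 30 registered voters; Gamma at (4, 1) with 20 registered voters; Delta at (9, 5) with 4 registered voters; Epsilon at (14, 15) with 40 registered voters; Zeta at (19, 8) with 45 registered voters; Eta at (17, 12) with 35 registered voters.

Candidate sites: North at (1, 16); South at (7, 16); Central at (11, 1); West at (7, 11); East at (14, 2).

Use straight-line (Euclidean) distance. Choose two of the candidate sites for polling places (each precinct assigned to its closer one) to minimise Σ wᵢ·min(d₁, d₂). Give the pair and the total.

Evaluate every pair (each demand assigned to the nearer of the two):
  {South, East}: total = 1584.8
  {West, East}: total = 1603.0
  {South, Central}: total = 1656.8
  {Central, West}: total = 1663.5
  {South, West}: total = 1704.8
  {North, West}: total = 1744.4
  {North, East}: total = 1770.2
  {North, Central}: total = 1905.3
  {North, South}: total = 1968.4
  {Central, East}: total = 2402.7
Best pair: {South, East} with total 1584.8.

{South, East}, total 1584.8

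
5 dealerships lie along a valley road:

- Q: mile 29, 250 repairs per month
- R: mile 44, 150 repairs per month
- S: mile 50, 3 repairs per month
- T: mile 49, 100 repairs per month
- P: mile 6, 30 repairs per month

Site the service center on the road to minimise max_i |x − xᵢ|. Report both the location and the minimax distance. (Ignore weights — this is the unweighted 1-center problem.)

The 1-center on a line is the midpoint of the two extreme points: leftmost at 6, rightmost at 50.
Optimal location = (6 + 50)/2 = 28; maximum distance = (50 − 6)/2 = 22.

location 28, max distance 22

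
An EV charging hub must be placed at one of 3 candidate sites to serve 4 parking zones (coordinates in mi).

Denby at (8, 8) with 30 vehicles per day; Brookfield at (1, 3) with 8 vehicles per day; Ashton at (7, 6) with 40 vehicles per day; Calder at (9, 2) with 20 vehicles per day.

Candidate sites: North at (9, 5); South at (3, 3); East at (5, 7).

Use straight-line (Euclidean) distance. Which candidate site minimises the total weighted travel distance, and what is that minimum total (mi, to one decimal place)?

Total weighted distance at each candidate:
  North (9, 5): total = 310.3
  South (3, 3): total = 549.8
  East (5, 7): total = 357.6
Minimum is at North with total 310.3 mi.

North, total 310.3 mi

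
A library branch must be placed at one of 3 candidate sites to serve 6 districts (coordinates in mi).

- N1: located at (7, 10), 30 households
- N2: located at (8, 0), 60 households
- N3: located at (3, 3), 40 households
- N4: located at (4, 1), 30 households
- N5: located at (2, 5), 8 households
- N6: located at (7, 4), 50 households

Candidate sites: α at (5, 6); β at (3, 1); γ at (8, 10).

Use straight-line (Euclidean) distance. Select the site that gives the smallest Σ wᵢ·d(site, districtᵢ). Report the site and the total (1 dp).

Total weighted distance at each candidate:
  α (5, 6): total = 1000.6
  β (3, 1): total = 994.4
  γ (8, 10): total = 1636.2
Minimum is at β with total 994.4 mi.

β, total 994.4 mi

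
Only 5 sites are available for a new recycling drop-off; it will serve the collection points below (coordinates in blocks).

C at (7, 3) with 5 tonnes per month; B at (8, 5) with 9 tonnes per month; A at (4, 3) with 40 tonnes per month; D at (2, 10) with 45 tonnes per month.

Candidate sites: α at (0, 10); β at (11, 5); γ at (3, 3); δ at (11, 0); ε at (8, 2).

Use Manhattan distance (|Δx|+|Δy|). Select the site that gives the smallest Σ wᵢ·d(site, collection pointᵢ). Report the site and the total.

Total weighted distance at each candidate:
  α (0, 10): total = 717
  β (11, 5): total = 1047
  γ (3, 3): total = 483
  δ (11, 0): total = 1362
  ε (8, 2): total = 867
Minimum is at γ with total 483 blocks.

γ, total 483 blocks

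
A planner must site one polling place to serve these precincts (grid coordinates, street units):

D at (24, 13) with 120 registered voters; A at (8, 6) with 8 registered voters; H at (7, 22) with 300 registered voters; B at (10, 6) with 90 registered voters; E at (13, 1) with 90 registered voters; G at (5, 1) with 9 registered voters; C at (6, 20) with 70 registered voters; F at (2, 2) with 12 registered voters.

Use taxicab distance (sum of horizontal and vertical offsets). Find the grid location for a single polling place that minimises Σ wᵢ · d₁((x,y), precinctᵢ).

Manhattan distance separates: Σwᵢ(|x−xᵢ|+|y−yᵢ|) = Σwᵢ|x−xᵢ| + Σwᵢ|y−yᵢ|, so x and y are optimised independently as 1-D weighted medians.
Total weight W = 699; half = 349.5.
x-coordinate, sorted with cumulative weight:
  x=2 (F, w=12) cum 12
  x=5 (G, w=9) cum 21
  x=6 (C, w=70) cum 91
  x=7 (H, w=300) cum 391  ← median
  x=8 (A, w=8) cum 399
  x=10 (B, w=90) cum 489
  x=13 (E, w=90) cum 579
  x=24 (D, w=120) cum 699
⇒ x* = 7
y-coordinate, sorted with cumulative weight:
  y=1 (E, w=90) cum 90
  y=1 (G, w=9) cum 99
  y=2 (F, w=12) cum 111
  y=6 (A, w=8) cum 119
  y=6 (B, w=90) cum 209
  y=13 (D, w=120) cum 329
  y=20 (C, w=70) cum 399  ← median
  y=22 (H, w=300) cum 699
⇒ y* = 20

(7, 20)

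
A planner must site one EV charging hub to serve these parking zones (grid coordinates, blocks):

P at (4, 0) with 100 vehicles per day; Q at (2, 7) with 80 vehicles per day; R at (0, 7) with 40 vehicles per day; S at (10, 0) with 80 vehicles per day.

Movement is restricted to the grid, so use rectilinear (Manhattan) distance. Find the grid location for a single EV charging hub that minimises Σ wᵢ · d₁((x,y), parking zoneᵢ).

(4, 0)

Manhattan distance separates: Σwᵢ(|x−xᵢ|+|y−yᵢ|) = Σwᵢ|x−xᵢ| + Σwᵢ|y−yᵢ|, so x and y are optimised independently as 1-D weighted medians.
Total weight W = 300; half = 150.
x-coordinate, sorted with cumulative weight:
  x=0 (R, w=40) cum 40
  x=2 (Q, w=80) cum 120
  x=4 (P, w=100) cum 220  ← median
  x=10 (S, w=80) cum 300
⇒ x* = 4
y-coordinate, sorted with cumulative weight:
  y=0 (P, w=100) cum 100
  y=0 (S, w=80) cum 180  ← median
  y=7 (Q, w=80) cum 260
  y=7 (R, w=40) cum 300
⇒ y* = 0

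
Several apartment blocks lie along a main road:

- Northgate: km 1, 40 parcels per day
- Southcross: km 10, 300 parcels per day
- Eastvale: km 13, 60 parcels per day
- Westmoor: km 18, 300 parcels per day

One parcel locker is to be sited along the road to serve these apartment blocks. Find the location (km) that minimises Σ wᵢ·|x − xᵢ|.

For a sum of weighted absolute distances on a line, the optimum is the weighted median (not the mean). Total weight W = 700; half-weight = 350.
Sort by position and accumulate weight:
  km 1 (Northgate, w=40) → cum 40
  km 10 (Southcross, w=300) → cum 340
  km 13 (Eastvale, w=60) → cum 400  ≥ 350 → median here
  km 18 (Westmoor, w=300) → cum 700
Optimal location: km 13.

x = 13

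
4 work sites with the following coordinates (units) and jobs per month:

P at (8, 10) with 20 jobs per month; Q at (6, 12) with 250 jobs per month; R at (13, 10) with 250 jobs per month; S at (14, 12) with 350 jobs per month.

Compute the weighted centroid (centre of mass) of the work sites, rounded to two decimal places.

The minimiser of Σwᵢ‖p−pᵢ‖² is the weighted centroid p* = (Σwᵢpᵢ)/(Σwᵢ).
Σwᵢ = 870.
Σwᵢxᵢ = 20·8 + 250·6 + 250·13 + 350·14 = 9810.
Σwᵢyᵢ = 20·10 + 250·12 + 250·10 + 350·12 = 9900.
x* = 9810/870 = 11.28, y* = 9900/870 = 11.38.

(11.28, 11.38)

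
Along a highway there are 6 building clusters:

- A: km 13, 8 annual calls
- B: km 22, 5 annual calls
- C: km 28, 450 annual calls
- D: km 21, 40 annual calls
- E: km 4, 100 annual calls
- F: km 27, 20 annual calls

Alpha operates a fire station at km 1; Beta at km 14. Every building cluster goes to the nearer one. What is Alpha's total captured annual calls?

100

The indifferent point is the midpoint (1+14)/2 = 7.5; building clusters left of it (closer to Alpha at 1) go to Alpha, those right go to Beta.
  E at 4 (w=100) → Alpha
  A at 13 (w=8) → Beta
  D at 21 (w=40) → Beta
  B at 22 (w=5) → Beta
  F at 27 (w=20) → Beta
  C at 28 (w=450) → Beta
Alpha captures 100; Beta captures 523.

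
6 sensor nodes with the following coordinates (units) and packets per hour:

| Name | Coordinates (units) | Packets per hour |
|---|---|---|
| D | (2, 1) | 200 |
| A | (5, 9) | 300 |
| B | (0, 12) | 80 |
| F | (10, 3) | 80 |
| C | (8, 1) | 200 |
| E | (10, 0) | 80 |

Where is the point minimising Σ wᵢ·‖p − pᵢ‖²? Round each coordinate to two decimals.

The minimiser of Σwᵢ‖p−pᵢ‖² is the weighted centroid p* = (Σwᵢpᵢ)/(Σwᵢ).
Σwᵢ = 940.
Σwᵢxᵢ = 200·2 + 300·5 + 80·0 + 80·10 + 200·8 + 80·10 = 5100.
Σwᵢyᵢ = 200·1 + 300·9 + 80·12 + 80·3 + 200·1 + 80·0 = 4300.
x* = 5100/940 = 5.43, y* = 4300/940 = 4.57.

(5.43, 4.57)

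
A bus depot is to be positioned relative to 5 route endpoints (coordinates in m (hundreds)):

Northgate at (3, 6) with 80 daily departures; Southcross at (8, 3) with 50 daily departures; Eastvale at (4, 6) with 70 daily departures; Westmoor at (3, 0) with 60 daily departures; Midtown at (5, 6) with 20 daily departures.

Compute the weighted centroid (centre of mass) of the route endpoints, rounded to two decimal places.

The minimiser of Σwᵢ‖p−pᵢ‖² is the weighted centroid p* = (Σwᵢpᵢ)/(Σwᵢ).
Σwᵢ = 280.
Σwᵢxᵢ = 80·3 + 50·8 + 70·4 + 60·3 + 20·5 = 1200.
Σwᵢyᵢ = 80·6 + 50·3 + 70·6 + 60·0 + 20·6 = 1170.
x* = 1200/280 = 4.29, y* = 1170/280 = 4.18.

(4.29, 4.18)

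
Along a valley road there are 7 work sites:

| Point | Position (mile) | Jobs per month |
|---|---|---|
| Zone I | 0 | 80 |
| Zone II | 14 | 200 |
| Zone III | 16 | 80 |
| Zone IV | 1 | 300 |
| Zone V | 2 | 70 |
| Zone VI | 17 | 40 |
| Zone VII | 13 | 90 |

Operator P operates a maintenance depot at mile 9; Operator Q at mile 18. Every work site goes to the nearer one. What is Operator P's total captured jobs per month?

540

The indifferent point is the midpoint (9+18)/2 = 13.5; work sites left of it (closer to Operator P at 9) go to Operator P, those right go to Operator Q.
  Zone I at 0 (w=80) → Operator P
  Zone IV at 1 (w=300) → Operator P
  Zone V at 2 (w=70) → Operator P
  Zone VII at 13 (w=90) → Operator P
  Zone II at 14 (w=200) → Operator Q
  Zone III at 16 (w=80) → Operator Q
  Zone VI at 17 (w=40) → Operator Q
Operator P captures 540; Operator Q captures 320.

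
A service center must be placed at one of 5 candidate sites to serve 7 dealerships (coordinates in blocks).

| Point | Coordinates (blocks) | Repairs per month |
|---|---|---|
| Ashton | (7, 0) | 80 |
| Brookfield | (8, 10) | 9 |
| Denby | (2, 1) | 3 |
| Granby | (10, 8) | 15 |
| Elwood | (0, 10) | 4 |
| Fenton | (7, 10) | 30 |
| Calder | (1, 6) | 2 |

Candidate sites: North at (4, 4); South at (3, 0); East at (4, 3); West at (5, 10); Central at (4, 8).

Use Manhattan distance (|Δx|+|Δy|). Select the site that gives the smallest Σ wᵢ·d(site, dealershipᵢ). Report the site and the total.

Total weighted distance at each candidate:
  North (4, 4): total = 1135
  South (3, 0): total = 1174
  East (4, 3): total = 1112
  West (5, 10): total = 1224
  Central (4, 8): total = 1235
Minimum is at East with total 1112 blocks.

East, total 1112 blocks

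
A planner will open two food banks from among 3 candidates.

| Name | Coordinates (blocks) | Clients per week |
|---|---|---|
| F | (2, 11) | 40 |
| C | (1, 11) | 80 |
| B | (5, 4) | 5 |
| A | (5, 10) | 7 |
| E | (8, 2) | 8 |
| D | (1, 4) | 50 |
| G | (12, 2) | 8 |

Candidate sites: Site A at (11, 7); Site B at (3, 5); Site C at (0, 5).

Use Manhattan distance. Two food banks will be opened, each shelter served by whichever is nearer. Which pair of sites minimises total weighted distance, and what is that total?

{Site B, Site C}, total 1164

Evaluate every pair (each demand assigned to the nearer of the two):
  {Site B, Site C}: total = 1164
  {Site A, Site C}: total = 1185
  {Site A, Site B}: total = 1246
Best pair: {Site B, Site C} with total 1164.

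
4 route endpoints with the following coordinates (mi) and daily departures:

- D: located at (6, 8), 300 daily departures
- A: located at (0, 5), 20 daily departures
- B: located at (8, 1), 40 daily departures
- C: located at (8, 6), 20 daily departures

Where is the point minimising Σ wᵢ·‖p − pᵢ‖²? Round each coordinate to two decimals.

(6.00, 7.00)

The minimiser of Σwᵢ‖p−pᵢ‖² is the weighted centroid p* = (Σwᵢpᵢ)/(Σwᵢ).
Σwᵢ = 380.
Σwᵢxᵢ = 300·6 + 20·0 + 40·8 + 20·8 = 2280.
Σwᵢyᵢ = 300·8 + 20·5 + 40·1 + 20·6 = 2660.
x* = 2280/380 = 6.00, y* = 2660/380 = 7.00.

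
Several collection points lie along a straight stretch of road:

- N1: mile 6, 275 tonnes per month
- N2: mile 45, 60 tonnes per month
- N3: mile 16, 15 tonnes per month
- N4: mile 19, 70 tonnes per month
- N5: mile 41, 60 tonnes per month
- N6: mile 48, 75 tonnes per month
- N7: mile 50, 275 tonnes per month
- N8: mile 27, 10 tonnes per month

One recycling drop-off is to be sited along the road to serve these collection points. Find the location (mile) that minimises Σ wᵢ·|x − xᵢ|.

x = 41

For a sum of weighted absolute distances on a line, the optimum is the weighted median (not the mean). Total weight W = 840; half-weight = 420.
Sort by position and accumulate weight:
  mile 6 (N1, w=275) → cum 275
  mile 16 (N3, w=15) → cum 290
  mile 19 (N4, w=70) → cum 360
  mile 27 (N8, w=10) → cum 370
  mile 41 (N5, w=60) → cum 430  ≥ 420 → median here
  mile 45 (N2, w=60) → cum 490
  mile 48 (N6, w=75) → cum 565
  mile 50 (N7, w=275) → cum 840
Optimal location: mile 41.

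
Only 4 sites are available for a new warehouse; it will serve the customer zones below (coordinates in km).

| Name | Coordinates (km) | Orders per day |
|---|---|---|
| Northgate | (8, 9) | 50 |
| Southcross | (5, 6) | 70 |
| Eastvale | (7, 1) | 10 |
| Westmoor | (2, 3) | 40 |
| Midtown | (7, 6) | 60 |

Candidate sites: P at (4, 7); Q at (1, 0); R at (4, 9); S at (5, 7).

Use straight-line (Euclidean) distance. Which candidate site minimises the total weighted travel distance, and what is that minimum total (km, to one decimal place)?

Total weighted distance at each candidate:
  P (4, 7): total = 758.3
  Q (1, 0): total = 1771.3
  R (4, 9): total = 1014.3
  S (5, 7): total = 647.7
Minimum is at S with total 647.7 km.

S, total 647.7 km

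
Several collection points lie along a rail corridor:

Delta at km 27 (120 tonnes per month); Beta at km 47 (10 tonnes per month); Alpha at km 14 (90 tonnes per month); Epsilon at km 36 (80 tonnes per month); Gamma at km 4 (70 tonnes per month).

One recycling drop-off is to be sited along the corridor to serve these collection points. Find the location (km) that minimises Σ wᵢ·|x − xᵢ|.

x = 27

For a sum of weighted absolute distances on a line, the optimum is the weighted median (not the mean). Total weight W = 370; half-weight = 185.
Sort by position and accumulate weight:
  km 4 (Gamma, w=70) → cum 70
  km 14 (Alpha, w=90) → cum 160
  km 27 (Delta, w=120) → cum 280  ≥ 185 → median here
  km 36 (Epsilon, w=80) → cum 360
  km 47 (Beta, w=10) → cum 370
Optimal location: km 27.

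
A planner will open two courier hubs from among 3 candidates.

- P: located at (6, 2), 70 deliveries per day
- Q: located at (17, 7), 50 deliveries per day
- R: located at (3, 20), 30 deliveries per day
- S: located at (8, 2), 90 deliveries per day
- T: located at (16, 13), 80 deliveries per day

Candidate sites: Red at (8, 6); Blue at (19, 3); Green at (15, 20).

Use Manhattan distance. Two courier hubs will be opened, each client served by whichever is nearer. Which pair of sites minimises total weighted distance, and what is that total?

{Red, Green}, total 2280

Evaluate every pair (each demand assigned to the nearer of the two):
  {Red, Green}: total = 2280
  {Red, Blue}: total = 2690
  {Blue, Green}: total = 3360
Best pair: {Red, Green} with total 2280.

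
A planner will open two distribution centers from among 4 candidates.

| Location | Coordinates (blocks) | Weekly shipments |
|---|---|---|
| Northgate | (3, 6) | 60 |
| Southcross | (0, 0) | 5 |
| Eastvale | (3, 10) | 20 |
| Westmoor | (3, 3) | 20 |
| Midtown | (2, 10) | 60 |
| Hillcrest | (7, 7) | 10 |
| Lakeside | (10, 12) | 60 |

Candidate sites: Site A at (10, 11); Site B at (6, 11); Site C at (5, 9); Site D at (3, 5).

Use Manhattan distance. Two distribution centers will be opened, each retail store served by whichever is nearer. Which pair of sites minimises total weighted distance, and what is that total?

Evaluate every pair (each demand assigned to the nearer of the two):
  {Site A, Site D}: total = 720
  {Site B, Site D}: total = 870
  {Site A, Site C}: total = 930
  {Site C, Site D}: total = 960
  {Site B, Site C}: total = 1170
  {Site A, Site B}: total = 1275
Best pair: {Site A, Site D} with total 720.

{Site A, Site D}, total 720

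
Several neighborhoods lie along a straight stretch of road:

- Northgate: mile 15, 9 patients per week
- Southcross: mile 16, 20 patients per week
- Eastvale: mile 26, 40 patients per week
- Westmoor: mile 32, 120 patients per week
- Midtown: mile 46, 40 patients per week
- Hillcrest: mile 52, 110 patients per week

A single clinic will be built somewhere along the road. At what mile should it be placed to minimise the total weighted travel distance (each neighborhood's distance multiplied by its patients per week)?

x = 32

For a sum of weighted absolute distances on a line, the optimum is the weighted median (not the mean). Total weight W = 339; half-weight = 169.5.
Sort by position and accumulate weight:
  mile 15 (Northgate, w=9) → cum 9
  mile 16 (Southcross, w=20) → cum 29
  mile 26 (Eastvale, w=40) → cum 69
  mile 32 (Westmoor, w=120) → cum 189  ≥ 169.5 → median here
  mile 46 (Midtown, w=40) → cum 229
  mile 52 (Hillcrest, w=110) → cum 339
Optimal location: mile 32.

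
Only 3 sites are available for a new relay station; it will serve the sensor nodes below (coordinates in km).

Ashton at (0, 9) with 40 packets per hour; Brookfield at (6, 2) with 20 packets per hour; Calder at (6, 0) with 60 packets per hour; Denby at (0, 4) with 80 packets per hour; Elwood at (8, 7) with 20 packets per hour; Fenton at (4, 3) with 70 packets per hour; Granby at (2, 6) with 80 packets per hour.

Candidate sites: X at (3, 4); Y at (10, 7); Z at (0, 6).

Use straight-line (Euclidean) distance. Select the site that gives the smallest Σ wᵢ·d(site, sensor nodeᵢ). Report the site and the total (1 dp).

X, total 1239.8 km

Total weighted distance at each candidate:
  X (3, 4): total = 1239.8
  Y (10, 7): total = 3044.7
  Z (0, 6): total = 1604.6
Minimum is at X with total 1239.8 km.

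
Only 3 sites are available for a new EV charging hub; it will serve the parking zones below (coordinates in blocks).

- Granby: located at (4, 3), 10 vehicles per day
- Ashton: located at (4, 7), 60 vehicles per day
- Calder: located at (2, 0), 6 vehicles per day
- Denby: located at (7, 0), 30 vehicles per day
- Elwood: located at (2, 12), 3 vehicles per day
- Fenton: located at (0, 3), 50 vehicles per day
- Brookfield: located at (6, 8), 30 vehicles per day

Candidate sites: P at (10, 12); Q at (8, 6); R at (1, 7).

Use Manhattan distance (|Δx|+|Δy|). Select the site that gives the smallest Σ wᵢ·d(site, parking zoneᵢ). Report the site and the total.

Total weighted distance at each candidate:
  P (10, 12): total = 2594
  Q (8, 6): total = 1358
  R (1, 7): total = 1136
Minimum is at R with total 1136 blocks.

R, total 1136 blocks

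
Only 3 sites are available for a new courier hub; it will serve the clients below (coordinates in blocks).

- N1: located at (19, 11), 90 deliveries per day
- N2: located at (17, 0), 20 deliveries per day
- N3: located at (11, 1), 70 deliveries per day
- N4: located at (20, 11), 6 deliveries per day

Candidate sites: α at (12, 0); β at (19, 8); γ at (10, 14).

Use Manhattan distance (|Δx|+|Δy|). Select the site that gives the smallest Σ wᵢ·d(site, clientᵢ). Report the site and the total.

β, total 1544 blocks

Total weighted distance at each candidate:
  α (12, 0): total = 1974
  β (19, 8): total = 1544
  γ (10, 14): total = 2558
Minimum is at β with total 1544 blocks.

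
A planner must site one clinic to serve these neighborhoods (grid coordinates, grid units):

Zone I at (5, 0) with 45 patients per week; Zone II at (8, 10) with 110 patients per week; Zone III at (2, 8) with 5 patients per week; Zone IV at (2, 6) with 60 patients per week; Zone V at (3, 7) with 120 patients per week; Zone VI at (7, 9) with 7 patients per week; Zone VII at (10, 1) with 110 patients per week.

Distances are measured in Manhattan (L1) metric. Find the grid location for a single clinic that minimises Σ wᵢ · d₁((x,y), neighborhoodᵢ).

(5, 7)

Manhattan distance separates: Σwᵢ(|x−xᵢ|+|y−yᵢ|) = Σwᵢ|x−xᵢ| + Σwᵢ|y−yᵢ|, so x and y are optimised independently as 1-D weighted medians.
Total weight W = 457; half = 228.5.
x-coordinate, sorted with cumulative weight:
  x=2 (Zone III, w=5) cum 5
  x=2 (Zone IV, w=60) cum 65
  x=3 (Zone V, w=120) cum 185
  x=5 (Zone I, w=45) cum 230  ← median
  x=7 (Zone VI, w=7) cum 237
  x=8 (Zone II, w=110) cum 347
  x=10 (Zone VII, w=110) cum 457
⇒ x* = 5
y-coordinate, sorted with cumulative weight:
  y=0 (Zone I, w=45) cum 45
  y=1 (Zone VII, w=110) cum 155
  y=6 (Zone IV, w=60) cum 215
  y=7 (Zone V, w=120) cum 335  ← median
  y=8 (Zone III, w=5) cum 340
  y=9 (Zone VI, w=7) cum 347
  y=10 (Zone II, w=110) cum 457
⇒ y* = 7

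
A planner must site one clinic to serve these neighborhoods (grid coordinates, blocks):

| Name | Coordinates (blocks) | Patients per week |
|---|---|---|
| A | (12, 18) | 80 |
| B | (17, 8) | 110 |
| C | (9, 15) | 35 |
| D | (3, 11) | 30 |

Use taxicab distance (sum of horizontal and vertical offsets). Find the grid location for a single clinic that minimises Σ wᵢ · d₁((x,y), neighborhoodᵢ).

Manhattan distance separates: Σwᵢ(|x−xᵢ|+|y−yᵢ|) = Σwᵢ|x−xᵢ| + Σwᵢ|y−yᵢ|, so x and y are optimised independently as 1-D weighted medians.
Total weight W = 255; half = 127.5.
x-coordinate, sorted with cumulative weight:
  x=3 (D, w=30) cum 30
  x=9 (C, w=35) cum 65
  x=12 (A, w=80) cum 145  ← median
  x=17 (B, w=110) cum 255
⇒ x* = 12
y-coordinate, sorted with cumulative weight:
  y=8 (B, w=110) cum 110
  y=11 (D, w=30) cum 140  ← median
  y=15 (C, w=35) cum 175
  y=18 (A, w=80) cum 255
⇒ y* = 11

(12, 11)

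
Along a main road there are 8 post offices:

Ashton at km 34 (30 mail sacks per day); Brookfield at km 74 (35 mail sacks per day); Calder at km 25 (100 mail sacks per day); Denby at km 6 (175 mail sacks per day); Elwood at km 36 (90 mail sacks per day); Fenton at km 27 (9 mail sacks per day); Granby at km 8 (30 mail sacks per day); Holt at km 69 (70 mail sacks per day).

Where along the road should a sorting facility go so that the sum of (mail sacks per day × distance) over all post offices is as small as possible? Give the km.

For a sum of weighted absolute distances on a line, the optimum is the weighted median (not the mean). Total weight W = 539; half-weight = 269.5.
Sort by position and accumulate weight:
  km 6 (Denby, w=175) → cum 175
  km 8 (Granby, w=30) → cum 205
  km 25 (Calder, w=100) → cum 305  ≥ 269.5 → median here
  km 27 (Fenton, w=9) → cum 314
  km 34 (Ashton, w=30) → cum 344
  km 36 (Elwood, w=90) → cum 434
  km 69 (Holt, w=70) → cum 504
  km 74 (Brookfield, w=35) → cum 539
Optimal location: km 25.

x = 25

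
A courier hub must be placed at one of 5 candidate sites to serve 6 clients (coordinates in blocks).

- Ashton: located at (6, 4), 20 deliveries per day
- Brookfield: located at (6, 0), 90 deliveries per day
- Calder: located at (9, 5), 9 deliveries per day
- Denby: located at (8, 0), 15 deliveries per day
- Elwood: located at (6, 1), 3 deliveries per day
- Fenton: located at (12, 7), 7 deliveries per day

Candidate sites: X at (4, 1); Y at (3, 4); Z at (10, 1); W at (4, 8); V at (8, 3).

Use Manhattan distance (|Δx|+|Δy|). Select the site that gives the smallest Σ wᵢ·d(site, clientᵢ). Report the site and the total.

X, total 630 blocks

Total weighted distance at each candidate:
  X (4, 1): total = 630
  Y (3, 4): total = 990
  Z (10, 1): total = 748
  W (4, 8): total = 1362
  V (8, 3): total = 650
Minimum is at X with total 630 blocks.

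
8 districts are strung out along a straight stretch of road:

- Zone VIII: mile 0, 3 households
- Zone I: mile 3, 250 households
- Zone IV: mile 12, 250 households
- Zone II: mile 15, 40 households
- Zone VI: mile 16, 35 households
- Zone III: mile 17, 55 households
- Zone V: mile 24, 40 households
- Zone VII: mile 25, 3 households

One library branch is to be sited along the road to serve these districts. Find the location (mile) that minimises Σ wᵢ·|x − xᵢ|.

For a sum of weighted absolute distances on a line, the optimum is the weighted median (not the mean). Total weight W = 676; half-weight = 338.
Sort by position and accumulate weight:
  mile 0 (Zone VIII, w=3) → cum 3
  mile 3 (Zone I, w=250) → cum 253
  mile 12 (Zone IV, w=250) → cum 503  ≥ 338 → median here
  mile 15 (Zone II, w=40) → cum 543
  mile 16 (Zone VI, w=35) → cum 578
  mile 17 (Zone III, w=55) → cum 633
  mile 24 (Zone V, w=40) → cum 673
  mile 25 (Zone VII, w=3) → cum 676
Optimal location: mile 12.

x = 12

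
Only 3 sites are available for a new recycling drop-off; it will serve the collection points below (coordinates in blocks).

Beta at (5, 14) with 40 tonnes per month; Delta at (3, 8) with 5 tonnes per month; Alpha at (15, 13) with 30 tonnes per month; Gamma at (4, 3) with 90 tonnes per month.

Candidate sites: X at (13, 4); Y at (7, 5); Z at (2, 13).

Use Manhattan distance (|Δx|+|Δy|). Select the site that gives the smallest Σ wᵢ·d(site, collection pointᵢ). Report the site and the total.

Y, total 1405 blocks

Total weighted distance at each candidate:
  X (13, 4): total = 2020
  Y (7, 5): total = 1405
  Z (2, 13): total = 1660
Minimum is at Y with total 1405 blocks.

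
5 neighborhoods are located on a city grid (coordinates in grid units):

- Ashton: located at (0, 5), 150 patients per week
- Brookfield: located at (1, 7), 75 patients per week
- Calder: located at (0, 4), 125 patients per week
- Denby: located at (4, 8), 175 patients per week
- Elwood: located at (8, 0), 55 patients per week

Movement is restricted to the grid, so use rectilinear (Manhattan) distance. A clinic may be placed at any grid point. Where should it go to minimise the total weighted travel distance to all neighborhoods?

(1, 5)

Manhattan distance separates: Σwᵢ(|x−xᵢ|+|y−yᵢ|) = Σwᵢ|x−xᵢ| + Σwᵢ|y−yᵢ|, so x and y are optimised independently as 1-D weighted medians.
Total weight W = 580; half = 290.
x-coordinate, sorted with cumulative weight:
  x=0 (Ashton, w=150) cum 150
  x=0 (Calder, w=125) cum 275
  x=1 (Brookfield, w=75) cum 350  ← median
  x=4 (Denby, w=175) cum 525
  x=8 (Elwood, w=55) cum 580
⇒ x* = 1
y-coordinate, sorted with cumulative weight:
  y=0 (Elwood, w=55) cum 55
  y=4 (Calder, w=125) cum 180
  y=5 (Ashton, w=150) cum 330  ← median
  y=7 (Brookfield, w=75) cum 405
  y=8 (Denby, w=175) cum 580
⇒ y* = 5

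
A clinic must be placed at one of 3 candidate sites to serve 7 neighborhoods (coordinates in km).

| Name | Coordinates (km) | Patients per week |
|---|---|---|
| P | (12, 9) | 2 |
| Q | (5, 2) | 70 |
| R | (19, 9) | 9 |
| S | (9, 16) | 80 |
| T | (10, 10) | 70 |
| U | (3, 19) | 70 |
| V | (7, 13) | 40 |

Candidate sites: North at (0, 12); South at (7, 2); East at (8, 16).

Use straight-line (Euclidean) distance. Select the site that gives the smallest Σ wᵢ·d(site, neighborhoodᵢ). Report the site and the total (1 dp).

Total weighted distance at each candidate:
  North (0, 12): total = 3298.2
  South (7, 2): total = 3674.2
  East (8, 16): total = 2193.1
Minimum is at East with total 2193.1 km.

East, total 2193.1 km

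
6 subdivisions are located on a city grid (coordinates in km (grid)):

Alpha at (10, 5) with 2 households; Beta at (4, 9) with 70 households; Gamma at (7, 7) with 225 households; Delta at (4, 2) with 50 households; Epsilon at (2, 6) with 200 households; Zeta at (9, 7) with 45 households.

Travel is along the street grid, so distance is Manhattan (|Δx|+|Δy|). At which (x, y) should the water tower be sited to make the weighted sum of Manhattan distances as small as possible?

Manhattan distance separates: Σwᵢ(|x−xᵢ|+|y−yᵢ|) = Σwᵢ|x−xᵢ| + Σwᵢ|y−yᵢ|, so x and y are optimised independently as 1-D weighted medians.
Total weight W = 592; half = 296.
x-coordinate, sorted with cumulative weight:
  x=2 (Epsilon, w=200) cum 200
  x=4 (Beta, w=70) cum 270
  x=4 (Delta, w=50) cum 320  ← median
  x=7 (Gamma, w=225) cum 545
  x=9 (Zeta, w=45) cum 590
  x=10 (Alpha, w=2) cum 592
⇒ x* = 4
y-coordinate, sorted with cumulative weight:
  y=2 (Delta, w=50) cum 50
  y=5 (Alpha, w=2) cum 52
  y=6 (Epsilon, w=200) cum 252
  y=7 (Gamma, w=225) cum 477  ← median
  y=7 (Zeta, w=45) cum 522
  y=9 (Beta, w=70) cum 592
⇒ y* = 7

(4, 7)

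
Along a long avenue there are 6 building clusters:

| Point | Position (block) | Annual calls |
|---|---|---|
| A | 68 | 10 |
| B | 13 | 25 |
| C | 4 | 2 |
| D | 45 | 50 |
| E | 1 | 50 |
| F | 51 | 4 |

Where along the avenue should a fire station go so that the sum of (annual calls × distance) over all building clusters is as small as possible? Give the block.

For a sum of weighted absolute distances on a line, the optimum is the weighted median (not the mean). Total weight W = 141; half-weight = 70.5.
Sort by position and accumulate weight:
  block 1 (E, w=50) → cum 50
  block 4 (C, w=2) → cum 52
  block 13 (B, w=25) → cum 77  ≥ 70.5 → median here
  block 45 (D, w=50) → cum 127
  block 51 (F, w=4) → cum 131
  block 68 (A, w=10) → cum 141
Optimal location: block 13.

x = 13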